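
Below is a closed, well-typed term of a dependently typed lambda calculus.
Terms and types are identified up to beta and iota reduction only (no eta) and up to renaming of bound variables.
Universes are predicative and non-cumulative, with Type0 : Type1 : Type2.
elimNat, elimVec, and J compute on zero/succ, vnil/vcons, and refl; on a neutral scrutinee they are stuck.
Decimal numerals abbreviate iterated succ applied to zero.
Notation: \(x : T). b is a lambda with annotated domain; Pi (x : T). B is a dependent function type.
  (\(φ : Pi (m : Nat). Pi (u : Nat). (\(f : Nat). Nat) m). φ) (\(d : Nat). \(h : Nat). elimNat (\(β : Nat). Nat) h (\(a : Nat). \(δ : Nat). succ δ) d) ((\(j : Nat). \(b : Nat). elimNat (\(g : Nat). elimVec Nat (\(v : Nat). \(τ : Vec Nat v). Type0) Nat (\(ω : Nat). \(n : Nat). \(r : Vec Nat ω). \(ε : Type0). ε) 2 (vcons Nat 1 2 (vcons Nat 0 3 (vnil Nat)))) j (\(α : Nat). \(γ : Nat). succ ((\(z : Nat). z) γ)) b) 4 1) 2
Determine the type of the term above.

type:
  Nat


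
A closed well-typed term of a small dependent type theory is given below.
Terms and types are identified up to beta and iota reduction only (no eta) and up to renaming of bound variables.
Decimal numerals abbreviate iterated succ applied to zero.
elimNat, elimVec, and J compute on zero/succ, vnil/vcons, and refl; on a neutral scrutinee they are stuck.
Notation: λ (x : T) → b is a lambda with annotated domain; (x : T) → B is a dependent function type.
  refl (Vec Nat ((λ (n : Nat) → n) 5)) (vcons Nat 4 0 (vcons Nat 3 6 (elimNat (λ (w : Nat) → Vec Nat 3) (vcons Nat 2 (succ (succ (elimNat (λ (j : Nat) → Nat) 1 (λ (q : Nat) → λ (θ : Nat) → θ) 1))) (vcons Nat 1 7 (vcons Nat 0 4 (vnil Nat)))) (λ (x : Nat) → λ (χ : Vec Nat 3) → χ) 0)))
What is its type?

the term's type:
  Eq (Vec Nat 5) (vcons Nat 4 0 (vcons Nat 3 6 (vcons Nat 2 3 (vcons Nat 1 7 (vcons Nat 0 4 (vnil Nat)))))) (vcons Nat 4 0 (vcons Nat 3 6 (vcons Nat 2 3 (vcons Nat 1 7 (vcons Nat 0 4 (vnil Nat))))))


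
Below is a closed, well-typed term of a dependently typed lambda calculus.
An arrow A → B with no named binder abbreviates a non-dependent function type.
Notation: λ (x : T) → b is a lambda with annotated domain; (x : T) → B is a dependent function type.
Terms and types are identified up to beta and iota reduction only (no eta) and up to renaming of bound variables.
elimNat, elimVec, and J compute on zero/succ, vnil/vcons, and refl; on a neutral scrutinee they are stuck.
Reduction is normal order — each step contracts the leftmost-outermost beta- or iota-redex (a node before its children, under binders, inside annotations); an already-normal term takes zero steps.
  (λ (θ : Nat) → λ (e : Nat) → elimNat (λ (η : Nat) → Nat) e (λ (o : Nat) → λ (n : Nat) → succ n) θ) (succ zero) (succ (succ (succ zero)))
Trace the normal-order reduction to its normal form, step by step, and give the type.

reduction (normal order):
  (λ (θ : Nat) → λ (e : Nat) → elimNat (λ (η : Nat) → Nat) e (λ (o : Nat) → λ (n : Nat) → succ n) θ) (succ zero) (succ (succ (succ zero)))
  ~> (λ (θ : Nat) → elimNat (λ (e : Nat) → Nat) θ (λ (η : Nat) → λ (o : Nat) → succ o) (succ zero)) (succ (succ (succ zero)))
  ~> elimNat (λ (θ : Nat) → Nat) (succ (succ (succ zero))) (λ (e : Nat) → λ (η : Nat) → succ η) (succ zero)
  ~> (λ (θ : Nat) → λ (e : Nat) → succ e) zero (elimNat (λ (η : Nat) → Nat) (succ (succ (succ zero))) (λ (o : Nat) → λ (n : Nat) → succ n) zero)
  ~> (λ (θ : Nat) → succ θ) (elimNat (λ (e : Nat) → Nat) (succ (succ (succ zero))) (λ (η : Nat) → λ (o : Nat) → succ o) zero)
  ~> succ (elimNat (λ (θ : Nat) → Nat) (succ (succ (succ zero))) (λ (e : Nat) → λ (η : Nat) → succ η) zero)
  ~> succ (succ (succ (succ zero)))
inferred type:
  Nat


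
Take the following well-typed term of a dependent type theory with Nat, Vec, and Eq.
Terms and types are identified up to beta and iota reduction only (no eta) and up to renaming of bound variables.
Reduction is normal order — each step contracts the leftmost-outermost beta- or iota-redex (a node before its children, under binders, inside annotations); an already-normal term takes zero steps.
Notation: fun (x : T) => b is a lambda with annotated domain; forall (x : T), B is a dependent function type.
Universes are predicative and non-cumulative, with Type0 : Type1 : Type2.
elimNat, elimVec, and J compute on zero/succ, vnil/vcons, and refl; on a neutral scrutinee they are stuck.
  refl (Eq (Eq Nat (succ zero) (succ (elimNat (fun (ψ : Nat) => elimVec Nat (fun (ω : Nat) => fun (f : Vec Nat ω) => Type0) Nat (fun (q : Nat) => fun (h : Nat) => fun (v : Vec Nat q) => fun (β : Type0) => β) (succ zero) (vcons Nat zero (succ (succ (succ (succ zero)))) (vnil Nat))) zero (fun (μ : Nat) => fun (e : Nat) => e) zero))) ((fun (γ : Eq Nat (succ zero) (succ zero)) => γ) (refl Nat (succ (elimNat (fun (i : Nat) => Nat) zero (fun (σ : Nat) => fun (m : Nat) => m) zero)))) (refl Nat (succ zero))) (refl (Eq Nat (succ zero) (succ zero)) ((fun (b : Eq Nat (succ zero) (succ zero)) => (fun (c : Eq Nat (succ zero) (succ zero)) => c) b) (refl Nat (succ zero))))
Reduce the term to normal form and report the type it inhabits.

resulting normal form:
  refl (Eq (Eq Nat (succ zero) (succ zero)) (refl Nat (succ zero)) (refl Nat (succ zero))) (refl (Eq Nat (succ zero) (succ zero)) (refl Nat (succ zero)))
the term's type:
  Eq (Eq (Eq Nat (succ zero) (succ zero)) (refl Nat (succ zero)) (refl Nat (succ zero))) (refl (Eq Nat (succ zero) (succ zero)) (refl Nat (succ zero))) (refl (Eq Nat (succ zero) (succ zero)) (refl Nat (succ zero)))
observation: 5 normal-order steps separate the term from its normal form.


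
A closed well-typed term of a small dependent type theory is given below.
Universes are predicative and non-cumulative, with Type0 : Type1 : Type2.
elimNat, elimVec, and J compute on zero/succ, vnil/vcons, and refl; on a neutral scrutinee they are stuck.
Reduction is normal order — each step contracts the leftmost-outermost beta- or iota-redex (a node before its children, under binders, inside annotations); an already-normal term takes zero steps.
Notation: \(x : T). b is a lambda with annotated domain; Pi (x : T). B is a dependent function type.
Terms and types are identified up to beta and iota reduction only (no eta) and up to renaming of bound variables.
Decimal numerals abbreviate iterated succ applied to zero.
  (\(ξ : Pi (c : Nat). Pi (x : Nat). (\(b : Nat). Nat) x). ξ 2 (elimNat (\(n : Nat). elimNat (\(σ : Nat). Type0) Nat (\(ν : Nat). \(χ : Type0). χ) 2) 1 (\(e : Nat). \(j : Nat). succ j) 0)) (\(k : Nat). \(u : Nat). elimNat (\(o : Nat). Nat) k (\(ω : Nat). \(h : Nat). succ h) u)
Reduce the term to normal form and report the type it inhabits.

normal form:
  3
the term's type:
  Nat


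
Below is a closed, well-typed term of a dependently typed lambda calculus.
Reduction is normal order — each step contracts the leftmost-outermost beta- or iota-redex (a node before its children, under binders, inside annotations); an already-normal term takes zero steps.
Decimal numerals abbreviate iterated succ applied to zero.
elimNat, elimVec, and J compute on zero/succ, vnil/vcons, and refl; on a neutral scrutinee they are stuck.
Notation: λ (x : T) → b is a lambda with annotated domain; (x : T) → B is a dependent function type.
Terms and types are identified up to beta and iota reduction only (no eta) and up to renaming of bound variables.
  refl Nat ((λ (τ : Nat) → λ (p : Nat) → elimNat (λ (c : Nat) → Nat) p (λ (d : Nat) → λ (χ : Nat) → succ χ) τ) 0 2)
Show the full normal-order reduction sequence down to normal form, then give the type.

normal-order reduction sequence:
  refl Nat ((λ (τ : Nat) → λ (p : Nat) → elimNat (λ (c : Nat) → Nat) p (λ (d : Nat) → λ (χ : Nat) → succ χ) τ) 0 2)
  ~> refl Nat ((λ (τ : Nat) → elimNat (λ (p : Nat) → Nat) τ (λ (c : Nat) → λ (d : Nat) → succ d) 0) 2)
  ~> refl Nat (elimNat (λ (τ : Nat) → Nat) 2 (λ (p : Nat) → λ (c : Nat) → succ c) 0)
  ~> refl Nat 2
inferred type:
  Eq Nat 2 2


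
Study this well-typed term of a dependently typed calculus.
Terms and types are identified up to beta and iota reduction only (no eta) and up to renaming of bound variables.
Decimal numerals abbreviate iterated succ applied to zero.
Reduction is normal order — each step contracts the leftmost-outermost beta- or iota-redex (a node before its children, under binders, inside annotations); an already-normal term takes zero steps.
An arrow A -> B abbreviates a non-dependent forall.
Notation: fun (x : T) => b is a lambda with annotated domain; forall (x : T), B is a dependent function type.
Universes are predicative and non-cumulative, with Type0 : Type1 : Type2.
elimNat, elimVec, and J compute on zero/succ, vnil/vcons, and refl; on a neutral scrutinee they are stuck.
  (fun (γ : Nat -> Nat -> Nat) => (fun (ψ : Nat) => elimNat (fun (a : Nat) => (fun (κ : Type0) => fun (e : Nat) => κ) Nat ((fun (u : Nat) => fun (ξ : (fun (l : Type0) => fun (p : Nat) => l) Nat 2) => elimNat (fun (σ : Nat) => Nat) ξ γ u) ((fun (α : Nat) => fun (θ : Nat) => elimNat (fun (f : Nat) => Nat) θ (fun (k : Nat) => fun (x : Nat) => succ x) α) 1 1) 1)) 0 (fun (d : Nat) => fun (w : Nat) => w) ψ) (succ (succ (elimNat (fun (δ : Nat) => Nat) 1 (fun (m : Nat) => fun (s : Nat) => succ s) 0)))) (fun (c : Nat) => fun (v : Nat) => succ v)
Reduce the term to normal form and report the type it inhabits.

resulting normal form:
  0
the term's type:
  Nat
observation: the leftmost-outermost redex is a beta-redex, and normalization takes 15 steps.


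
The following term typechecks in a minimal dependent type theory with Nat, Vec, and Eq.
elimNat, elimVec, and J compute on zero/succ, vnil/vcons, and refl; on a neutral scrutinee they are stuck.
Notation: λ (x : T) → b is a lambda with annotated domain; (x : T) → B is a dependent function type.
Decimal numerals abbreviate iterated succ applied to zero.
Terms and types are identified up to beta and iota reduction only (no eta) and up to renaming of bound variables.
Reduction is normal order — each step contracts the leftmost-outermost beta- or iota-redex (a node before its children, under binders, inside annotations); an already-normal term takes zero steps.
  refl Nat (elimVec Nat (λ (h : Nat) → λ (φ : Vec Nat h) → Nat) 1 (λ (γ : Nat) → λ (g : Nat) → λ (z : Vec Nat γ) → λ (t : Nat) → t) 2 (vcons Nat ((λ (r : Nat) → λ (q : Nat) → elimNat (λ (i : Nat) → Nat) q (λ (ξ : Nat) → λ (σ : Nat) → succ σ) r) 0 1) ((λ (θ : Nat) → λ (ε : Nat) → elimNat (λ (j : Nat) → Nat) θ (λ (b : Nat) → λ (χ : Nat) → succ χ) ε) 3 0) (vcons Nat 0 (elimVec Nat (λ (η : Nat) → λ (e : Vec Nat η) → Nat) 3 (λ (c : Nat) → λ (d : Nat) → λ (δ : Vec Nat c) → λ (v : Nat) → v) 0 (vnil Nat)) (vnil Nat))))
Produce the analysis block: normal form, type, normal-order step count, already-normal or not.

normal form:
  refl Nat 1
the term's type:
  Eq Nat 1 1
normal-order step count: 11
term was already normal: no
first contracted redex: an elimVec iota-redex


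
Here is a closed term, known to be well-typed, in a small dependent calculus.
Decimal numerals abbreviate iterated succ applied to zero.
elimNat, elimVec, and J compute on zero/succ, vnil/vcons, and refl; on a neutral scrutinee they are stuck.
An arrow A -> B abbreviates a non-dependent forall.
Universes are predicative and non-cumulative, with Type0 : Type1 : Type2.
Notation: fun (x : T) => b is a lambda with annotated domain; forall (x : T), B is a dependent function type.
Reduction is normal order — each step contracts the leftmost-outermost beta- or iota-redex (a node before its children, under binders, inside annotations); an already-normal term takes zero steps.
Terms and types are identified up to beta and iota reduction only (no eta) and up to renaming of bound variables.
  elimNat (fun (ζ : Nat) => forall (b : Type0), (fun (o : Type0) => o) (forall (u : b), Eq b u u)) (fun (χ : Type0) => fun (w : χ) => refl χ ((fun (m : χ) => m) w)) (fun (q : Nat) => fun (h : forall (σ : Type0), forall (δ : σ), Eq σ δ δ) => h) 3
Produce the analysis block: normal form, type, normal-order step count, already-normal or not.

normal form:
  fun (ζ : Type0) => fun (b : ζ) => refl ζ b
inferred type:
  forall (ζ : Type0), forall (b : ζ), Eq ζ b b
reduction steps (normal order): 11
started in normal form: no
first contracted redex: an elimNat iota-redex


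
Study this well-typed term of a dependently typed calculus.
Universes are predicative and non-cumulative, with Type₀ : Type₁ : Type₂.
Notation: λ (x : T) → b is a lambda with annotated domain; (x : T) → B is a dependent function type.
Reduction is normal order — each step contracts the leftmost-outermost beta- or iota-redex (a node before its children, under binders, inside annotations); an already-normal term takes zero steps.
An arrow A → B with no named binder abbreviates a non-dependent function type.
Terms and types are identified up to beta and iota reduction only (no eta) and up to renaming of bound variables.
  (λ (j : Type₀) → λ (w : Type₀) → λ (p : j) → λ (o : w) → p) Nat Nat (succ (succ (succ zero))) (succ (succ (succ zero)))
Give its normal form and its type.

normal form:
  succ (succ (succ zero))
the term's type:
  Nat
observation: 4 normal-order steps separate the term from its normal form.


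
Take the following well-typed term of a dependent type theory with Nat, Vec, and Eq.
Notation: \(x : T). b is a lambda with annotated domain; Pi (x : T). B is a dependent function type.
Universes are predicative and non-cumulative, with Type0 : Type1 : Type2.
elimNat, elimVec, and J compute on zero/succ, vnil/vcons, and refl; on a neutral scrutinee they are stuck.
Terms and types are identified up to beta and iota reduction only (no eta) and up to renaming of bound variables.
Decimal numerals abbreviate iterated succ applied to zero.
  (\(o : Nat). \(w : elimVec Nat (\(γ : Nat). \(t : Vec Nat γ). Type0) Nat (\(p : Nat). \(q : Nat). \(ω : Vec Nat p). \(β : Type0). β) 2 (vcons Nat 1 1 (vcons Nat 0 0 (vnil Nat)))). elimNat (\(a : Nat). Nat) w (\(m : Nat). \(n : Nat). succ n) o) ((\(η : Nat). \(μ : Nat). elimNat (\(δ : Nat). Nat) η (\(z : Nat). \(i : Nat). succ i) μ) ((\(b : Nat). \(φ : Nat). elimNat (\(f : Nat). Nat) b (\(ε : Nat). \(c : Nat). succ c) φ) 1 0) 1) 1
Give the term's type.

type:
  Nat


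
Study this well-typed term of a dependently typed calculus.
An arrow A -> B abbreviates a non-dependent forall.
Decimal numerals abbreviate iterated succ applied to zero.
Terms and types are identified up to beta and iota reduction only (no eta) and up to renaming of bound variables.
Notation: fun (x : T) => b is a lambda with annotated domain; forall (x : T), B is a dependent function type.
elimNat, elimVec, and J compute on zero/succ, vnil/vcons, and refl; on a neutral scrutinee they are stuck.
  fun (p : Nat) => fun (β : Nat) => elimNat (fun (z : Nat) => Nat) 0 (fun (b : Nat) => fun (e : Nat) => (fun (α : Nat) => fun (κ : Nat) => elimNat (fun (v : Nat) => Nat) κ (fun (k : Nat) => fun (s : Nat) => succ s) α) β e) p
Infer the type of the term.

type:
  Nat -> Nat -> Nat


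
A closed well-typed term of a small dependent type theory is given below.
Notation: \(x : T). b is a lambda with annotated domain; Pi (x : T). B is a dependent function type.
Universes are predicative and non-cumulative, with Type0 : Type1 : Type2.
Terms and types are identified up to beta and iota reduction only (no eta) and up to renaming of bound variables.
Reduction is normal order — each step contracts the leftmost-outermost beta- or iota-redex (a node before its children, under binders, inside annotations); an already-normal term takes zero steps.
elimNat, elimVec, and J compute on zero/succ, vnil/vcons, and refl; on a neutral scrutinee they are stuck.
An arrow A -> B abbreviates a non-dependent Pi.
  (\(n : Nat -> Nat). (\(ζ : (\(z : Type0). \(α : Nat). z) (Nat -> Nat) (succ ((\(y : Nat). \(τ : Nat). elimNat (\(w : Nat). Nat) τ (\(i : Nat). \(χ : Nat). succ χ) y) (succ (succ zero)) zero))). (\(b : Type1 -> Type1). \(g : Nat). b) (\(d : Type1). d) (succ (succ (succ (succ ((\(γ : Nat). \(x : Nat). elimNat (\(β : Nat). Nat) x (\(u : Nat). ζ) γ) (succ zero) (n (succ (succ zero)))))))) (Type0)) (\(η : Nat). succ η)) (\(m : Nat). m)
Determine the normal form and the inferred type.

resulting normal form:
  Type0
inferred type:
  Type1


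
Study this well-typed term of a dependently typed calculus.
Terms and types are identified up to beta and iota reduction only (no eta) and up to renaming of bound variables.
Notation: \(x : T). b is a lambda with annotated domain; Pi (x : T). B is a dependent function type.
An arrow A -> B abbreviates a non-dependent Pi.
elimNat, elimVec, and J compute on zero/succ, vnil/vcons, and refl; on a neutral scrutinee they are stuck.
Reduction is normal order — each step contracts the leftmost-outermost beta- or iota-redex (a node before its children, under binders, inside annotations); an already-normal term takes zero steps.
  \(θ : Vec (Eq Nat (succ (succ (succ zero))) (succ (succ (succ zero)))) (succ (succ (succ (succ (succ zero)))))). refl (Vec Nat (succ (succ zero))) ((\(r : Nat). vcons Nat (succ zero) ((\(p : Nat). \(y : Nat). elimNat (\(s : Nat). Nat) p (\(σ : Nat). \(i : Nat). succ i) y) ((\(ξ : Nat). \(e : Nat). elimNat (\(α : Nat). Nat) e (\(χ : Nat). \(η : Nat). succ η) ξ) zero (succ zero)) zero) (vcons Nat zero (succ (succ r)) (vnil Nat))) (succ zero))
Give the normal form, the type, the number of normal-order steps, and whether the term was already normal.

resulting normal form:
  \(θ : Vec (Eq Nat (succ (succ (succ zero))) (succ (succ (succ zero)))) (succ (succ (succ (succ (succ zero)))))). refl (Vec Nat (succ (succ zero))) (vcons Nat (succ zero) (succ zero) (vcons Nat zero (succ (succ (succ zero))) (vnil Nat)))
the term's type:
  Vec (Eq Nat (succ (succ (succ zero))) (succ (succ (succ zero)))) (succ (succ (succ (succ (succ zero))))) -> Eq (Vec Nat (succ (succ zero))) (vcons Nat (succ zero) (succ zero) (vcons Nat zero (succ (succ (succ zero))) (vnil Nat))) (vcons Nat (succ zero) (succ zero) (vcons Nat zero (succ (succ (succ zero))) (vnil Nat)))
reduction steps (normal order): 7
term was already normal: no
first redex: a beta-redex


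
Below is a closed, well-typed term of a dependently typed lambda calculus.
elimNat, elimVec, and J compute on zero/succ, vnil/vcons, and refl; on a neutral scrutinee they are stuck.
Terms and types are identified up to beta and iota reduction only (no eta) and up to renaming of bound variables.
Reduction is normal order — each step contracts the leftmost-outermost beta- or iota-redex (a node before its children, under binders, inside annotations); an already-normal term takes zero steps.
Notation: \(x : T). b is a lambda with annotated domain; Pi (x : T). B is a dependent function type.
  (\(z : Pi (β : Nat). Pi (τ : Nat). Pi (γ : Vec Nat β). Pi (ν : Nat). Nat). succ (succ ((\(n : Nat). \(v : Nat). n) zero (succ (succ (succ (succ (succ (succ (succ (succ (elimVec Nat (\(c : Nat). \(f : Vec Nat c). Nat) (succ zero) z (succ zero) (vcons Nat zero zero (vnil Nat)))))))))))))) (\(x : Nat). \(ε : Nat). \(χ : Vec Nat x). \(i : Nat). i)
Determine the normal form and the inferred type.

resulting normal form:
  succ (succ zero)
inferred type:
  Nat


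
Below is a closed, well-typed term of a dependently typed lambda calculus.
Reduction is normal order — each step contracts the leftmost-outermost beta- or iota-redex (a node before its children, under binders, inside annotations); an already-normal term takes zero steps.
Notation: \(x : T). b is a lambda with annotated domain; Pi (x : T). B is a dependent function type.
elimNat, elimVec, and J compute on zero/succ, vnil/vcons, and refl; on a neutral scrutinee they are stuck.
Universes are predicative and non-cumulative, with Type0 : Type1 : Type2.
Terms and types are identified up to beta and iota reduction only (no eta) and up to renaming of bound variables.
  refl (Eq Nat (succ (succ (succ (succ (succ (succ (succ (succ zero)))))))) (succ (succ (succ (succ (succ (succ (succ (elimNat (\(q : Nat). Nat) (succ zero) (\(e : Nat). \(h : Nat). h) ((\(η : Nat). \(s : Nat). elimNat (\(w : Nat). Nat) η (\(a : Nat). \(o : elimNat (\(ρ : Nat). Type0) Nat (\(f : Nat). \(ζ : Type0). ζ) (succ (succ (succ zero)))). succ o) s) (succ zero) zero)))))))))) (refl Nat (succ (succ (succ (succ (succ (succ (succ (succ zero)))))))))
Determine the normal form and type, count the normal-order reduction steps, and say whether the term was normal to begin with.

resulting normal form:
  refl (Eq Nat (succ (succ (succ (succ (succ (succ (succ (succ zero)))))))) (succ (succ (succ (succ (succ (succ (succ (succ zero))))))))) (refl Nat (succ (succ (succ (succ (succ (succ (succ (succ zero)))))))))
type:
  Eq (Eq Nat (succ (succ (succ (succ (succ (succ (succ (succ zero)))))))) (succ (succ (succ (succ (succ (succ (succ (succ zero))))))))) (refl Nat (succ (succ (succ (succ (succ (succ (succ (succ zero))))))))) (refl Nat (succ (succ (succ (succ (succ (succ (succ (succ zero)))))))))
reduction steps (normal order): 7
already normal: no
first redex: a beta-redex


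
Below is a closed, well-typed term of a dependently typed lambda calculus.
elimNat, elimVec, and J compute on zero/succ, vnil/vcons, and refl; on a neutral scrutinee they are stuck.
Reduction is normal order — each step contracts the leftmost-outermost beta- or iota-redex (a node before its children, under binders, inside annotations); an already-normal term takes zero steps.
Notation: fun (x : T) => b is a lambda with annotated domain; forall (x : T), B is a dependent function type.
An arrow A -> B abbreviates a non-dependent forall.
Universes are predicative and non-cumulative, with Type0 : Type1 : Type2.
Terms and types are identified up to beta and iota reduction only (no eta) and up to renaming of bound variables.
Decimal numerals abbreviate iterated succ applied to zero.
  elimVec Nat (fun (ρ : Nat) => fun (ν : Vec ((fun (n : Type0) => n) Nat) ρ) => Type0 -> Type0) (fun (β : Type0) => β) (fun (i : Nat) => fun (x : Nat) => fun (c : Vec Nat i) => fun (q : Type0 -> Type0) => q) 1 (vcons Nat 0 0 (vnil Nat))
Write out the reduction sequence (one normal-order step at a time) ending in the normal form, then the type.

normal-order reduction:
  elimVec Nat (fun (ρ : Nat) => fun (ν : Vec ((fun (n : Type0) => n) Nat) ρ) => Type0 -> Type0) (fun (β : Type0) => β) (fun (i : Nat) => fun (x : Nat) => fun (c : Vec Nat i) => fun (q : Type0 -> Type0) => q) 1 (vcons Nat 0 0 (vnil Nat))
  ~> (fun (ρ : Nat) => fun (ν : Nat) => fun (n : Vec Nat ρ) => fun (β : Type0 -> Type0) => β) 0 0 (vnil Nat) (elimVec Nat (fun (i : Nat) => fun (x : Vec ((fun (c : Type0) => c) Nat) i) => Type0 -> Type0) (fun (q : Type0) => q) (fun (κ : Nat) => fun (δ : Nat) => fun (o : Vec Nat κ) => fun (ε : Type0 -> Type0) => ε) 0 (vnil Nat))
  ~> (fun (ρ : Nat) => fun (ν : Vec Nat 0) => fun (n : Type0 -> Type0) => n) 0 (vnil Nat) (elimVec Nat (fun (β : Nat) => fun (i : Vec ((fun (x : Type0) => x) Nat) β) => Type0 -> Type0) (fun (c : Type0) => c) (fun (q : Nat) => fun (κ : Nat) => fun (δ : Vec Nat q) => fun (o : Type0 -> Type0) => o) 0 (vnil Nat))
  ~> (fun (ρ : Vec Nat 0) => fun (ν : Type0 -> Type0) => ν) (vnil Nat) (elimVec Nat (fun (n : Nat) => fun (β : Vec ((fun (i : Type0) => i) Nat) n) => Type0 -> Type0) (fun (x : Type0) => x) (fun (c : Nat) => fun (q : Nat) => fun (κ : Vec Nat c) => fun (δ : Type0 -> Type0) => δ) 0 (vnil Nat))
  ~> (fun (ρ : Type0 -> Type0) => ρ) (elimVec Nat (fun (ν : Nat) => fun (n : Vec ((fun (β : Type0) => β) Nat) ν) => Type0 -> Type0) (fun (i : Type0) => i) (fun (x : Nat) => fun (c : Nat) => fun (q : Vec Nat x) => fun (κ : Type0 -> Type0) => κ) 0 (vnil Nat))
  ~> elimVec Nat (fun (ρ : Nat) => fun (ν : Vec ((fun (n : Type0) => n) Nat) ρ) => Type0 -> Type0) (fun (β : Type0) => β) (fun (i : Nat) => fun (x : Nat) => fun (c : Vec Nat i) => fun (q : Type0 -> Type0) => q) 0 (vnil Nat)
  ~> fun (ρ : Type0) => ρ
inferred type:
  Type0 -> Type0


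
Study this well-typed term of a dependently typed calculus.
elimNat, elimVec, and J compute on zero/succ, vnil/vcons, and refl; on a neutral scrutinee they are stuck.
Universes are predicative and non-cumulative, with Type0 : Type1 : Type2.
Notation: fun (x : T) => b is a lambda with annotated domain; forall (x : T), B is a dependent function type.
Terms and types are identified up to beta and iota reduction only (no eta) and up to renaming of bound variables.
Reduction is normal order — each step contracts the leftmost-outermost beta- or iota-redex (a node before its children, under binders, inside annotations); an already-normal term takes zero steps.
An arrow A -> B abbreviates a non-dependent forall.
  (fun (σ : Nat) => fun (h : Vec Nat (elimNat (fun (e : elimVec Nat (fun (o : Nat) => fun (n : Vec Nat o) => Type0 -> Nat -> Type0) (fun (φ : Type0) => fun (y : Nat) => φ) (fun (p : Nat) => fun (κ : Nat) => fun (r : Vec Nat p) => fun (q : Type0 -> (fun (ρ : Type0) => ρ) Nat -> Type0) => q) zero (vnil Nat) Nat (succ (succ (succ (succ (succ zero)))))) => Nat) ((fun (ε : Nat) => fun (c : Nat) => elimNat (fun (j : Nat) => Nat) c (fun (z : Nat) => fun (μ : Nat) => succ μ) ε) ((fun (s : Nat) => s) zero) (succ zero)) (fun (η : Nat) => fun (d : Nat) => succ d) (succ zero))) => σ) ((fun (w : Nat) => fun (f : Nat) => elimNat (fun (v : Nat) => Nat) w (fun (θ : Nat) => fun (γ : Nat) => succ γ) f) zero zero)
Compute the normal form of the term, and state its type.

normal form:
  fun (σ : Vec Nat (succ (succ zero))) => zero
type:
  Vec Nat (succ (succ zero)) -> Nat
observation: the term reaches its normal form after 12 normal-order steps.


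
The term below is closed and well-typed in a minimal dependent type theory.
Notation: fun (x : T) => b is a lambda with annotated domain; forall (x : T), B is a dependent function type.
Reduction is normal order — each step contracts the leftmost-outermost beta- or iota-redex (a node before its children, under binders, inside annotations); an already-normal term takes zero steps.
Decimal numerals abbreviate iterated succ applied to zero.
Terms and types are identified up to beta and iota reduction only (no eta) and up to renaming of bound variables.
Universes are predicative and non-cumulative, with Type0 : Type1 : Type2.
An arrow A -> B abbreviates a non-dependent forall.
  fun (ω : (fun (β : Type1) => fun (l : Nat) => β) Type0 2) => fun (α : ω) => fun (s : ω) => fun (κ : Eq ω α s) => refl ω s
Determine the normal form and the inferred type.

reduced normal form:
  fun (ω : Type0) => fun (β : ω) => fun (l : ω) => fun (α : Eq ω β l) => refl ω l
type:
  forall (ω : Type0), forall (β : ω), forall (l : ω), Eq ω β l -> Eq ω l l
observation: the first redex contracted is a beta-redex; the normal form is reached in 2 normal-order steps.


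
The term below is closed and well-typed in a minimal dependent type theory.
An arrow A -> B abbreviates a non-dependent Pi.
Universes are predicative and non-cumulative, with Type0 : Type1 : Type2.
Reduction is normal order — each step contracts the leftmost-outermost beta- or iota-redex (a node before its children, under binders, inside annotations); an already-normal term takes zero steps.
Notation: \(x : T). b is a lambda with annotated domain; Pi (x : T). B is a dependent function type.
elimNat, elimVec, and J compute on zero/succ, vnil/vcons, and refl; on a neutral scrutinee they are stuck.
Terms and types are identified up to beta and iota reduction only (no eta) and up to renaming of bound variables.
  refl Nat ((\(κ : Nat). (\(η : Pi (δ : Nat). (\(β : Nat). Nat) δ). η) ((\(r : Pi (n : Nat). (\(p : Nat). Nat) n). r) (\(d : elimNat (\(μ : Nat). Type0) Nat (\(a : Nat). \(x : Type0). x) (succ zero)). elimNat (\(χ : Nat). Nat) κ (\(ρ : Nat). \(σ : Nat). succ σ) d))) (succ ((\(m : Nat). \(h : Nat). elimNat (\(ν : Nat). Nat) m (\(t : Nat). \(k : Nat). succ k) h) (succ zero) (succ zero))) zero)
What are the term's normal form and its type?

reduced normal form:
  refl Nat (succ (succ (succ zero)))
the term's type:
  Eq Nat (succ (succ (succ zero))) (succ (succ (succ zero)))


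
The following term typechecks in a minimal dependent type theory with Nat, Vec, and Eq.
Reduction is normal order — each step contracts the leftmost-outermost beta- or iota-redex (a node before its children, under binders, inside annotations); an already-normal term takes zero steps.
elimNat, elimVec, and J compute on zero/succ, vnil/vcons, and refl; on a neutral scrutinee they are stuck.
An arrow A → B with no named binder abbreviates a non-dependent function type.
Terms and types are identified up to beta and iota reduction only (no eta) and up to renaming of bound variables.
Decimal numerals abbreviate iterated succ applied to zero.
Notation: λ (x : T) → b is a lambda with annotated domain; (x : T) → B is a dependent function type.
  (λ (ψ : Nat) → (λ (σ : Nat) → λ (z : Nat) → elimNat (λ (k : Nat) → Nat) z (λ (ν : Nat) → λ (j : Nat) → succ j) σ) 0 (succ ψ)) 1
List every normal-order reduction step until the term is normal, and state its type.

normal-order reduction sequence:
  (λ (ψ : Nat) → (λ (σ : Nat) → λ (z : Nat) → elimNat (λ (k : Nat) → Nat) z (λ (ν : Nat) → λ (j : Nat) → succ j) σ) 0 (succ ψ)) 1
  ~> (λ (ψ : Nat) → λ (σ : Nat) → elimNat (λ (z : Nat) → Nat) σ (λ (k : Nat) → λ (ν : Nat) → succ ν) ψ) 0 2
  ~> (λ (ψ : Nat) → elimNat (λ (σ : Nat) → Nat) ψ (λ (z : Nat) → λ (k : Nat) → succ k) 0) 2
  ~> elimNat (λ (ψ : Nat) → Nat) 2 (λ (σ : Nat) → λ (z : Nat) → succ z) 0
  ~> 2
the term's type:
  Nat


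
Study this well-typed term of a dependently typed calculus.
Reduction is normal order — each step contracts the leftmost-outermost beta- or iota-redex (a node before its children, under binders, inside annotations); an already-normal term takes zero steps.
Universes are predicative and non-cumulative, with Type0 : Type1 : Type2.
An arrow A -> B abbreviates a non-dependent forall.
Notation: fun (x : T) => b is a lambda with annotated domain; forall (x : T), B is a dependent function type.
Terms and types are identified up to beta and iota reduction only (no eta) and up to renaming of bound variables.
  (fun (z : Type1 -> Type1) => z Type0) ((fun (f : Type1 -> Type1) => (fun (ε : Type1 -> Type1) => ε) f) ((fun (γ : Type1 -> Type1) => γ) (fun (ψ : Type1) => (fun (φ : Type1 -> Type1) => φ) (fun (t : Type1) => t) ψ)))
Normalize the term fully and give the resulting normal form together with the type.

resulting normal form:
  Type0
the term's type:
  Type1


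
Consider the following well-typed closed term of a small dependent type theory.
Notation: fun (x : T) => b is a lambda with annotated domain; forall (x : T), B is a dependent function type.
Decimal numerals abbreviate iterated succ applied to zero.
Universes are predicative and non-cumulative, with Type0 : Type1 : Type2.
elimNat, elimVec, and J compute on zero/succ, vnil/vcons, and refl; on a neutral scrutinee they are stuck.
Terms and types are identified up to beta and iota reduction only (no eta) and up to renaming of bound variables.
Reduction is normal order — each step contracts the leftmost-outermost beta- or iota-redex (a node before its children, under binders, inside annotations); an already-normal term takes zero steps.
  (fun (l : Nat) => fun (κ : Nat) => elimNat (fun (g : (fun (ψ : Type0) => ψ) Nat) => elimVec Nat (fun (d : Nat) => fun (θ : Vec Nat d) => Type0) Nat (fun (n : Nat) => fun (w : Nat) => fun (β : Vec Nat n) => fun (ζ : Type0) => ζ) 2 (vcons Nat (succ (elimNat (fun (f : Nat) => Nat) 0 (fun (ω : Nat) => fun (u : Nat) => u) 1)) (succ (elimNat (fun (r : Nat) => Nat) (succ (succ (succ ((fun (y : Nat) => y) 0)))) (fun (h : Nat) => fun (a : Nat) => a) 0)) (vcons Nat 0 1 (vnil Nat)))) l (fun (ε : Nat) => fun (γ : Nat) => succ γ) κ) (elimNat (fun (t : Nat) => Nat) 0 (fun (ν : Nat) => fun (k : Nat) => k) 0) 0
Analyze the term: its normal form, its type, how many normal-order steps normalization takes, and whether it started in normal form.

normal form:
  0
inferred type:
  Nat
normal-order step count: 4
already normal: no
first redex: a beta-redex


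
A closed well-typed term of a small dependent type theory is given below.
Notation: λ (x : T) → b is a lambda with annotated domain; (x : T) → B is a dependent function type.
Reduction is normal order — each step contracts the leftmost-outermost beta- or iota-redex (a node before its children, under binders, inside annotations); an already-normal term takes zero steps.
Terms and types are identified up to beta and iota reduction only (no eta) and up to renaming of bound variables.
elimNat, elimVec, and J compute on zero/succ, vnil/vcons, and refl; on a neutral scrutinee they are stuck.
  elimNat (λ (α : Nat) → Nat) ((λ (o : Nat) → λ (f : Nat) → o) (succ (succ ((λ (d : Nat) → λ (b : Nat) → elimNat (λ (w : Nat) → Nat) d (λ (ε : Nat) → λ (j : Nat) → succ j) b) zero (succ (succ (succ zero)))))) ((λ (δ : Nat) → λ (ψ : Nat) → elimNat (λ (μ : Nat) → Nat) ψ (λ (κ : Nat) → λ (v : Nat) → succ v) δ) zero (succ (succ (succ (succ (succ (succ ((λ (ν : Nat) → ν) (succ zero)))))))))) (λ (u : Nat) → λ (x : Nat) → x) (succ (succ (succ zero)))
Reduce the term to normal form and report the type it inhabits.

resulting normal form:
  succ (succ (succ (succ (succ zero))))
type:
  Nat


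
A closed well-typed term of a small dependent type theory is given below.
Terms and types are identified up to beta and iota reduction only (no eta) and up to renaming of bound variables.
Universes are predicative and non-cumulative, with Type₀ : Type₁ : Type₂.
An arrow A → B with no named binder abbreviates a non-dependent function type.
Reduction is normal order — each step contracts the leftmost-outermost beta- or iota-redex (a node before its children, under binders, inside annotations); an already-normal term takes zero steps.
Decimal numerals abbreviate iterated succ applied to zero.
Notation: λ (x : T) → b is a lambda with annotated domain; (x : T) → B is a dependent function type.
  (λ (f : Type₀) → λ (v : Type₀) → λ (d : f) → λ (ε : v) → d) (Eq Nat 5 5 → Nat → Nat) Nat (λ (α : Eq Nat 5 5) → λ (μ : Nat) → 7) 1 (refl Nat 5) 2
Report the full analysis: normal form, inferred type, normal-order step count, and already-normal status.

reduced normal form:
  7
type:
  Nat
reduction steps (normal order): 6
already normal: no
first contracted redex: a beta-redex


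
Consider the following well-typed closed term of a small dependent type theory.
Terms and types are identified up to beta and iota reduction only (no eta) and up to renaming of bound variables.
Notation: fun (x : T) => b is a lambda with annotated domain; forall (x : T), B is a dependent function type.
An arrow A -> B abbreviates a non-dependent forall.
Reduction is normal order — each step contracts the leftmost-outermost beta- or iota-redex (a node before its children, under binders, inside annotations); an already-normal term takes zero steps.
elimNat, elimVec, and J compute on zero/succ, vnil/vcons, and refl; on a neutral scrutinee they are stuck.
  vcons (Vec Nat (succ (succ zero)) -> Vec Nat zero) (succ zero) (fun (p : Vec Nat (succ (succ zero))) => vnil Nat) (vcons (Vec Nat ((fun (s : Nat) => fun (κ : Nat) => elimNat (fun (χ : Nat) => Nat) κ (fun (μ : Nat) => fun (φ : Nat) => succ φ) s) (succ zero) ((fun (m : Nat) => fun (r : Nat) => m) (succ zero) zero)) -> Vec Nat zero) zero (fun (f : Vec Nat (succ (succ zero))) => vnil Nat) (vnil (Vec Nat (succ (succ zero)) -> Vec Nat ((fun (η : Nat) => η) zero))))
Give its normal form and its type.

normal form:
  vcons (Vec Nat (succ (succ zero)) -> Vec Nat zero) (succ zero) (fun (p : Vec Nat (succ (succ zero))) => vnil Nat) (vcons (Vec Nat (succ (succ zero)) -> Vec Nat zero) zero (fun (s : Vec Nat (succ (succ zero))) => vnil Nat) (vnil (Vec Nat (succ (succ zero)) -> Vec Nat zero)))
the term's type:
  Vec (Vec Nat (succ (succ zero)) -> Vec Nat zero) (succ (succ zero))


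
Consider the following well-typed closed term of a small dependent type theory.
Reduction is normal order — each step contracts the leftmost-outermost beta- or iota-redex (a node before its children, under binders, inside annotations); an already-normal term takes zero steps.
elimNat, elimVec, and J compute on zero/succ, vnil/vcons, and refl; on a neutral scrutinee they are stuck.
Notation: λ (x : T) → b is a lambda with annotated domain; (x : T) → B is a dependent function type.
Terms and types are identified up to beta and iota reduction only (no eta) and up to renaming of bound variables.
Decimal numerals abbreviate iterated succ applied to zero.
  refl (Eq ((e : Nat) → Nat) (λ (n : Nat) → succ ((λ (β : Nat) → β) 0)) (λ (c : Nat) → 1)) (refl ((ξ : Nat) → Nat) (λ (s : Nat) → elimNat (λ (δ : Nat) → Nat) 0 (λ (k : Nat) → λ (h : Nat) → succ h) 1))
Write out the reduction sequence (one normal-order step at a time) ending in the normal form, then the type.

reduction (normal order):
  refl (Eq ((e : Nat) → Nat) (λ (n : Nat) → succ ((λ (β : Nat) → β) 0)) (λ (c : Nat) → 1)) (refl ((ξ : Nat) → Nat) (λ (s : Nat) → elimNat (λ (δ : Nat) → Nat) 0 (λ (k : Nat) → λ (h : Nat) → succ h) 1))
  ~> refl (Eq ((e : Nat) → Nat) (λ (n : Nat) → 1) (λ (β : Nat) → 1)) (refl ((c : Nat) → Nat) (λ (ξ : Nat) → elimNat (λ (s : Nat) → Nat) 0 (λ (δ : Nat) → λ (k : Nat) → succ k) 1))
  ~> refl (Eq ((e : Nat) → Nat) (λ (n : Nat) → 1) (λ (β : Nat) → 1)) (refl ((c : Nat) → Nat) (λ (ξ : Nat) → (λ (s : Nat) → λ (δ : Nat) → succ δ) 0 (elimNat (λ (k : Nat) → Nat) 0 (λ (h : Nat) → λ (χ : Nat) → succ χ) 0)))
  ~> refl (Eq ((e : Nat) → Nat) (λ (n : Nat) → 1) (λ (β : Nat) → 1)) (refl ((c : Nat) → Nat) (λ (ξ : Nat) → (λ (s : Nat) → succ s) (elimNat (λ (δ : Nat) → Nat) 0 (λ (k : Nat) → λ (h : Nat) → succ h) 0)))
  ~> refl (Eq ((e : Nat) → Nat) (λ (n : Nat) → 1) (λ (β : Nat) → 1)) (refl ((c : Nat) → Nat) (λ (ξ : Nat) → succ (elimNat (λ (s : Nat) → Nat) 0 (λ (δ : Nat) → λ (k : Nat) → succ k) 0)))
  ~> refl (Eq ((e : Nat) → Nat) (λ (n : Nat) → 1) (λ (β : Nat) → 1)) (refl ((c : Nat) → Nat) (λ (ξ : Nat) → 1))
inferred type:
  Eq (Eq ((e : Nat) → Nat) (λ (n : Nat) → 1) (λ (β : Nat) → 1)) (refl ((c : Nat) → Nat) (λ (ξ : Nat) → 1)) (refl ((s : Nat) → Nat) (λ (δ : Nat) → 1))


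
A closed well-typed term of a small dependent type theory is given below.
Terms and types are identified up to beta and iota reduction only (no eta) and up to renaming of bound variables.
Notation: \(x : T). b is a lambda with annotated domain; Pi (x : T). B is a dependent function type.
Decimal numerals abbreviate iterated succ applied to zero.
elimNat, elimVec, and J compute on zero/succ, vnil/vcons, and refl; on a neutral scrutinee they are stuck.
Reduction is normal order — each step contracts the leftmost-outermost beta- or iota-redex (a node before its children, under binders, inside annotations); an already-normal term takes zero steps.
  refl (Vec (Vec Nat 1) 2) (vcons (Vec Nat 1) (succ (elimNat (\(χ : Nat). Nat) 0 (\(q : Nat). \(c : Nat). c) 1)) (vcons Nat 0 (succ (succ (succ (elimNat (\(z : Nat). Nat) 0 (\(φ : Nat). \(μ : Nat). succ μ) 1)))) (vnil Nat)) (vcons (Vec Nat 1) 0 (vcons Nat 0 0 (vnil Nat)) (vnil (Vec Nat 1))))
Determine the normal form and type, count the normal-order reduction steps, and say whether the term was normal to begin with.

resulting normal form:
  refl (Vec (Vec Nat 1) 2) (vcons (Vec Nat 1) 1 (vcons Nat 0 4 (vnil Nat)) (vcons (Vec Nat 1) 0 (vcons Nat 0 0 (vnil Nat)) (vnil (Vec Nat 1))))
the term's type:
  Eq (Vec (Vec Nat 1) 2) (vcons (Vec Nat 1) 1 (vcons Nat 0 4 (vnil Nat)) (vcons (Vec Nat 1) 0 (vcons Nat 0 0 (vnil Nat)) (vnil (Vec Nat 1)))) (vcons (Vec Nat 1) 1 (vcons Nat 0 4 (vnil Nat)) (vcons (Vec Nat 1) 0 (vcons Nat 0 0 (vnil Nat)) (vnil (Vec Nat 1))))
steps to reach normal form (normal order): 8
started in normal form: no
first redex: an elimNat iota-redex
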